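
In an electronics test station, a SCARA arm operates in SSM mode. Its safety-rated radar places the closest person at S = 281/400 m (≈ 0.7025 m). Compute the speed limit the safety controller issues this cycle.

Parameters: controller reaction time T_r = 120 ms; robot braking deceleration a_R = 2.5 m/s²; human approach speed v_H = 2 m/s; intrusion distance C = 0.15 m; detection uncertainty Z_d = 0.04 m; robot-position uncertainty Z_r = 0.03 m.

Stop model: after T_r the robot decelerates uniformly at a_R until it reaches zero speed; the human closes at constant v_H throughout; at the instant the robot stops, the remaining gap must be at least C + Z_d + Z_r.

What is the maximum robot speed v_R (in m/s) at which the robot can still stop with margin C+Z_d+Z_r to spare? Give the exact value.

quadratic (1/5)·v² + (23/25)·v + (-97/400) = 0
  disc = (23/25)² − 4·(1/5)·(-97/400) = 2601/2500 ; √disc = 51/50
  v_R = (−(23/25) + 51/50) / (2·(1/5)) = 1/4 m/s
check:
stop time T_s = (1/4)/(5/2) = 0.1000 s
reaction-phase robot travel = 0.2500·0.1200 = 0.0300 m
robot covers 0.2500·0.1000 − ½·2.5000·0.1000² = 0.0125 m while stopping
human over T_r+T_s: 2.0000·(0.1200+0.1000) = 0.4400 m
residual clearance needed = 0.1500+0.0400+0.0300 = 0.2200 m
sum ≈ 0.0300+0.0125+0.4400+0.2200 ≈ 0.7025 m = S ✓

v_R_max = 1/4 m/s = 0.2500 m/s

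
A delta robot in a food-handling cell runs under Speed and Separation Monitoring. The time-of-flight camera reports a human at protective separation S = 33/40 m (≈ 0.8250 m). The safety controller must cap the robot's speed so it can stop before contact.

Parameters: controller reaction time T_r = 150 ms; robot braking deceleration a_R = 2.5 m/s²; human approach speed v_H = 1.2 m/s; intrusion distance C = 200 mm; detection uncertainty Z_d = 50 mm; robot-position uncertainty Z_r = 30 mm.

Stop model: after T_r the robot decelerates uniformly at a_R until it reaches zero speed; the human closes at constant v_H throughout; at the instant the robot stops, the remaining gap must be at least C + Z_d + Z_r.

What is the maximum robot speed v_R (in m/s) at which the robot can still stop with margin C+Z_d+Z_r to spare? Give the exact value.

at the boundary: (1/5)·v² + (63/100)·v + (-73/200) = 0
  disc = (63/100)² − 4·(1/5)·(-73/200) = 6889/10000 ; √disc = 83/100
  v_R = (−(63/100) + 83/100) / (2·(1/5)) = 1/2 m/s
check:
stop time T_s = (1/2)/(5/2) = 0.2000 s
robot in T_r: 0.5000·0.1500 = 0.0750 m
robot covers 0.5000·0.2000 − ½·2.5000·0.2000² = 0.0500 m while stopping
person approaches 1.2000·(0.1500+0.2000) = 0.4200 m
C+Z_d+Z_r = 0.2000+0.0500+0.0300 = 0.2800 m
sum ≈ 0.0750+0.0500+0.4200+0.2800 ≈ 0.8250 m = S ✓

v_R_max = 1/2 m/s = 0.5000 m/s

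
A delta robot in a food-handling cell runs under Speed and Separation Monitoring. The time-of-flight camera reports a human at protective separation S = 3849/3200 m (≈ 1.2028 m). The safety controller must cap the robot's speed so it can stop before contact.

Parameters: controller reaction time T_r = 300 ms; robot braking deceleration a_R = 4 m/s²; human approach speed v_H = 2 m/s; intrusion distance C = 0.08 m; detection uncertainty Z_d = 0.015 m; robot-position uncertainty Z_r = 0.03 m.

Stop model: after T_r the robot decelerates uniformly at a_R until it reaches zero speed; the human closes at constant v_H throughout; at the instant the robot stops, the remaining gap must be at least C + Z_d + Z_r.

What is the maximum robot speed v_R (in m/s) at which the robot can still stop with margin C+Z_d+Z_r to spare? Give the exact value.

quadratic (1/8)·v² + (4/5)·v + (-1529/3200) = 0
  disc = (4/5)² − 4·(1/8)·(-1529/3200) = 225/256 ; √disc = 15/16
  v_R = (−(4/5) + 15/16) / (2·(1/8)) = 11/20 m/s
check:
T_s = v_R/a_R = (11/20)/4 = 0.1375 s
robot covers v_R·T_r = 0.5500·0.3000 = 0.1650 m before braking
robot under decel: 0.5500²/(2·4.0000) = 0.0378 m
human closes 2.0000·0.4375 = 0.8750 m
C+Z_d+Z_r = 0.0800+0.0150+0.0300 = 0.1250 m
sum ≈ 0.1650+0.0378+0.8750+0.1250 ≈ 1.2028 m = S ✓

v_R_max = 11/20 m/s = 0.5500 m/s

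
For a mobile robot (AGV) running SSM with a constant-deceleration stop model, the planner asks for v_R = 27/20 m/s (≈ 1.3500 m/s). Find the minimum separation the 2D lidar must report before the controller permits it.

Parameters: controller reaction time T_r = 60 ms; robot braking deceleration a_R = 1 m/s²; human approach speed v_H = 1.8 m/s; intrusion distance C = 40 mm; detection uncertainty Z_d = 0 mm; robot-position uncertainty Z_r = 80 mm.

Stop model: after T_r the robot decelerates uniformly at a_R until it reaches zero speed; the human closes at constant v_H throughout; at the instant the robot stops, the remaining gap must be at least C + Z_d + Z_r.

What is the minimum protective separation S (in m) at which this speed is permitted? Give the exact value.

T_s = v_R/a_R = (27/20)/1 = 1.3500 s
robot in T_r: 1.3500·0.0600 = 0.0810 m
robot covers 1.3500·1.3500 − ½·1.0000·1.3500² = 0.9113 m while stopping
human over T_r+T_s: 1.8000·(0.0600+1.3500) = 2.5380 m
residual clearance needed = 0.0400+0.0000+0.0800 = 0.1200 m
S_min ≈ 0.0810+0.9113+2.5380+0.1200  ⇒  S_min = 14601/4000 m

S_min = 14601/4000 m = 3.6503 m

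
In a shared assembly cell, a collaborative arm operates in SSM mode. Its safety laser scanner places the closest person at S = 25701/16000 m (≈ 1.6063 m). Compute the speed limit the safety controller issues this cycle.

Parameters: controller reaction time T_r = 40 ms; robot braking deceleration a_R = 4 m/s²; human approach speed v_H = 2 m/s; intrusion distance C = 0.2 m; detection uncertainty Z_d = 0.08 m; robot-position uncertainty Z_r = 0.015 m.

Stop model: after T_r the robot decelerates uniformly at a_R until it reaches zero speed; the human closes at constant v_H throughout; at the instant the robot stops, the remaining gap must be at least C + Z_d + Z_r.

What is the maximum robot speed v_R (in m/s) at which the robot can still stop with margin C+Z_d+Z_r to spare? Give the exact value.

quadratic (1/8)·v² + (27/50)·v + (-19701/16000) = 0
  disc = (27/50)² − 4·(1/8)·(-19701/16000) = 145161/160000 ; √disc = 381/400
  v_R = (−(27/50) + 381/400) / (2·(1/8)) = 33/20 m/s
check:
stop time T_s = (33/20)/4 = 0.4125 s
robot in T_r: 1.6500·0.0400 = 0.0660 m
robot under decel: 1.6500²/(2·4.0000) = 0.3403 m
human over T_r+T_s: 2.0000·(0.0400+0.4125) = 0.9050 m
C+Z_d+Z_r = 0.2000+0.0800+0.0150 = 0.2950 m
sum ≈ 0.0660+0.3403+0.9050+0.2950 ≈ 1.6063 m = S ✓

v_R_max = 33/20 m/s = 1.6500 m/s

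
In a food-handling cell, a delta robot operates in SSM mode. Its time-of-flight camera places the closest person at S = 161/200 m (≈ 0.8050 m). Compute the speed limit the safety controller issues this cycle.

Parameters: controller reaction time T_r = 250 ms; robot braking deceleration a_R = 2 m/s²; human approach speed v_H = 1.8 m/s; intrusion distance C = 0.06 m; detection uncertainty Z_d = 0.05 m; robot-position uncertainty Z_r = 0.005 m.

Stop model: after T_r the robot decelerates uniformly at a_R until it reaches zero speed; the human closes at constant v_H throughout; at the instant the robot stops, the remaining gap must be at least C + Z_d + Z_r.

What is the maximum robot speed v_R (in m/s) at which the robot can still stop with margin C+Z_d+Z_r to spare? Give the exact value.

v_R_max = 1/5 m/s = 0.2000 m/s

at the boundary: (1/4)·v² + (23/20)·v + (-6/25) = 0
  disc = (23/20)² − 4·(1/4)·(-6/25) = 25/16 ; √disc = 5/4
  v_R = (−(23/20) + 5/4) / (2·(1/4)) = 1/5 m/s
check:
stop time T_s = (1/5)/2 = 0.1000 s
reaction-phase robot travel = 0.2000·0.2500 = 0.0500 m
robot covers 0.2000·0.1000 − ½·2.0000·0.1000² = 0.0100 m while stopping
person approaches 1.8000·(0.2500+0.1000) = 0.6300 m
residual clearance needed = 0.0600+0.0500+0.0050 = 0.1150 m
sum ≈ 0.0500+0.0100+0.6300+0.1150 ≈ 0.8050 m = S ✓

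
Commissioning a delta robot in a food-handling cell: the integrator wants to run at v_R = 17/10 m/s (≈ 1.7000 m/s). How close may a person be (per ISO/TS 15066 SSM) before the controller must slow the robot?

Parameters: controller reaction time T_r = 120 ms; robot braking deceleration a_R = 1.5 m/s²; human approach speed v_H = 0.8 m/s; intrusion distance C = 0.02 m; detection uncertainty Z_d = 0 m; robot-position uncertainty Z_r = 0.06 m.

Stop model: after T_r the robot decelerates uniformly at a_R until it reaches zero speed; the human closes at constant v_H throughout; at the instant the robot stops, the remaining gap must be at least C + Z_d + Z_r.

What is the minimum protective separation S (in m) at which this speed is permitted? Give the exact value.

T_s = v_R/a_R = (17/10)/(3/2) = 1.1333 s
reaction-phase robot travel = 1.7000·0.1200 = 0.2040 m
robot covers 1.7000·1.1333 − ½·1.5000·1.1333² = 0.9633 m while stopping
person approaches 0.8000·(0.1200+1.1333) = 1.0027 m
margins: 0.0200+0.0000+0.0600 = 0.0800 m
S_min ≈ 0.2040+0.9633+1.0027+0.0800  ⇒  S_min = 9/4 m

S_min = 9/4 m = 2.2500 m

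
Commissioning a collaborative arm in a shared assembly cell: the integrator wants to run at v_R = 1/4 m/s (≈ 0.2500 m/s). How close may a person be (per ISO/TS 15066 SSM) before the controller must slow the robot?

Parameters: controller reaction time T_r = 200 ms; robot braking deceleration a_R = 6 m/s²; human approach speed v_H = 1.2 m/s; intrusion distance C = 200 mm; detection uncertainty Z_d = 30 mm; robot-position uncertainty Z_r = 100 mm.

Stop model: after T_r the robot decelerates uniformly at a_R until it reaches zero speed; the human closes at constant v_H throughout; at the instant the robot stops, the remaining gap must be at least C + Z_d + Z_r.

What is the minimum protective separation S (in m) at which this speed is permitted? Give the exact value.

stop time T_s = (1/4)/6 = 0.0417 s
robot in T_r: 0.2500·0.2000 = 0.0500 m
robot covers 0.2500·0.0417 − ½·6.0000·0.0417² = 0.0052 m while stopping
human over T_r+T_s: 1.2000·(0.2000+0.0417) = 0.2900 m
residual clearance needed = 0.2000+0.0300+0.1000 = 0.3300 m
S_min ≈ 0.0500+0.0052+0.2900+0.3300  ⇒  S_min = 3241/4800 m

S_min = 3241/4800 m = 0.6752 m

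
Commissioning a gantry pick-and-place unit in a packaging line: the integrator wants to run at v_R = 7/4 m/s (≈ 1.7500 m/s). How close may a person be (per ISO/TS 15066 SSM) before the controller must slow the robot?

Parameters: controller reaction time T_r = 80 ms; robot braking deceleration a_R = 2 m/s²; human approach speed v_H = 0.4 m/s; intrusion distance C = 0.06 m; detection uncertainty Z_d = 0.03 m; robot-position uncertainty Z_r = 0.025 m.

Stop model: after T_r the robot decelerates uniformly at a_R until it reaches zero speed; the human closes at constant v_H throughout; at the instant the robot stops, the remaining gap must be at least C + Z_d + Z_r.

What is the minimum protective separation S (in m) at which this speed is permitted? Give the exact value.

S_min = 11221/8000 m = 1.4026 m

stop time T_s = (7/4)/2 = 0.8750 s
robot covers v_R·T_r = 1.7500·0.0800 = 0.1400 m before braking
robot covers 1.7500·0.8750 − ½·2.0000·0.8750² = 0.7656 m while stopping
person approaches 0.4000·(0.0800+0.8750) = 0.3820 m
C+Z_d+Z_r = 0.0600+0.0300+0.0250 = 0.1150 m
S_min ≈ 0.1400+0.7656+0.3820+0.1150  ⇒  S_min = 11221/8000 m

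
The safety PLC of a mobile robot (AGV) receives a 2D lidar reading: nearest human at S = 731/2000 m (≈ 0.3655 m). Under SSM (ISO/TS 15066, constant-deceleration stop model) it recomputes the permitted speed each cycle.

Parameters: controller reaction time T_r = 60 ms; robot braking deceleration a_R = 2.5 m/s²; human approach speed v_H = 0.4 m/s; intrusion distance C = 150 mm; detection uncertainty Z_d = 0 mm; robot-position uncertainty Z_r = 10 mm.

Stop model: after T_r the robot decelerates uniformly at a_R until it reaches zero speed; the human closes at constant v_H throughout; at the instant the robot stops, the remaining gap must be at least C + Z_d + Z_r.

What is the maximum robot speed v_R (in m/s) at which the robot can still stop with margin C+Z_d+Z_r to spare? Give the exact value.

v_R_max = 11/20 m/s = 0.5500 m/s

quadratic (1/5)·v² + (11/50)·v + (-363/2000) = 0
  disc = (11/50)² − 4·(1/5)·(-363/2000) = 121/625 ; √disc = 11/25
  v_R = (−(11/50) + 11/25) / (2·(1/5)) = 11/20 m/s
check:
T_s = v_R/a_R = (11/20)/(5/2) = 0.2200 s
reaction-phase robot travel = 0.5500·0.0600 = 0.0330 m
robot covers 0.5500·0.2200 − ½·2.5000·0.2200² = 0.0605 m while stopping
human closes 0.4000·0.2800 = 0.1120 m
margins: 0.1500+0.0000+0.0100 = 0.1600 m
sum ≈ 0.0330+0.0605+0.1120+0.1600 ≈ 0.3655 m = S ✓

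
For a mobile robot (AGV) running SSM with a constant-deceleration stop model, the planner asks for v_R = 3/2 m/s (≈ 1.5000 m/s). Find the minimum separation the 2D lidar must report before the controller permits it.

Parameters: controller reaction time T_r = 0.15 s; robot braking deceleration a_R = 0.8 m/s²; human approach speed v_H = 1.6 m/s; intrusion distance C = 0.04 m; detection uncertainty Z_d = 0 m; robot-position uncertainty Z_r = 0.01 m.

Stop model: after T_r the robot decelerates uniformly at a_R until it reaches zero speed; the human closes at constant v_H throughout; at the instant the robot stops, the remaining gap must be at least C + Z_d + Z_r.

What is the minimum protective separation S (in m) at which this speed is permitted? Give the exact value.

S_min = 3937/800 m = 4.9212 m

braking lasts T_s = (3/2)/(4/5) = 1.8750 s
reaction-phase robot travel = 1.5000·0.1500 = 0.2250 m
braking distance = 1.5000²/(2·0.8000) = 1.4062 m
person approaches 1.6000·(0.1500+1.8750) = 3.2400 m
residual clearance needed = 0.0400+0.0000+0.0100 = 0.0500 m
S_min ≈ 0.2250+1.4062+3.2400+0.0500  ⇒  S_min = 3937/800 m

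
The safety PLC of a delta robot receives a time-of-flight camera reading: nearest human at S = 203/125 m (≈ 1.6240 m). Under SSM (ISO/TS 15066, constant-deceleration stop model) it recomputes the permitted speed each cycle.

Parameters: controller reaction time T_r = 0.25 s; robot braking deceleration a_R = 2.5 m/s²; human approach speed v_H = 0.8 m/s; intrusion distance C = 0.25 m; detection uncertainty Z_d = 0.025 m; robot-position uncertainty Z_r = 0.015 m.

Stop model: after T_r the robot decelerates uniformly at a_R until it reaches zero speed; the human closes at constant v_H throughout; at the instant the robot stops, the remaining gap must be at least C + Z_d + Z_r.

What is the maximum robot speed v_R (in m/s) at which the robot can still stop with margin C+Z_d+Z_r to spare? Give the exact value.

v_R_max = 27/20 m/s = 1.3500 m/s

quadratic (1/5)·v² + (57/100)·v + (-567/500) = 0
  disc = (57/100)² − 4·(1/5)·(-567/500) = 12321/10000 ; √disc = 111/100
  v_R = (−(57/100) + 111/100) / (2·(1/5)) = 27/20 m/s
check:
T_s = v_R/a_R = (27/20)/(5/2) = 0.5400 s
reaction-phase robot travel = 1.3500·0.2500 = 0.3375 m
robot under decel: 1.3500²/(2·2.5000) = 0.3645 m
person approaches 0.8000·(0.2500+0.5400) = 0.6320 m
margins: 0.2500+0.0250+0.0150 = 0.2900 m
sum ≈ 0.3375+0.3645+0.6320+0.2900 ≈ 1.6240 m = S ✓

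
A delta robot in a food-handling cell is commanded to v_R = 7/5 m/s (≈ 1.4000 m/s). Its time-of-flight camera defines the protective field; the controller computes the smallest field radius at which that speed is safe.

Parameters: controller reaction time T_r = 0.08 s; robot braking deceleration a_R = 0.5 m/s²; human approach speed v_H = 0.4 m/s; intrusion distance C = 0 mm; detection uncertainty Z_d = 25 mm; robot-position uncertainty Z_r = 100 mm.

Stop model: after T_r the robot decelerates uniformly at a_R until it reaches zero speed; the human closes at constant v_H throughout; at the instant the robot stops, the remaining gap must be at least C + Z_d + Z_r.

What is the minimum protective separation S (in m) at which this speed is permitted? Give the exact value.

S_min = 3349/1000 m = 3.3490 m

stop time T_s = (7/5)/(1/2) = 2.8000 s
robot covers v_R·T_r = 1.4000·0.0800 = 0.1120 m before braking
robot under decel: 1.4000²/(2·0.5000) = 1.9600 m
human over T_r+T_s: 0.4000·(0.0800+2.8000) = 1.1520 m
C+Z_d+Z_r = 0.0000+0.0250+0.1000 = 0.1250 m
S_min ≈ 0.1120+1.9600+1.1520+0.1250  ⇒  S_min = 3349/1000 m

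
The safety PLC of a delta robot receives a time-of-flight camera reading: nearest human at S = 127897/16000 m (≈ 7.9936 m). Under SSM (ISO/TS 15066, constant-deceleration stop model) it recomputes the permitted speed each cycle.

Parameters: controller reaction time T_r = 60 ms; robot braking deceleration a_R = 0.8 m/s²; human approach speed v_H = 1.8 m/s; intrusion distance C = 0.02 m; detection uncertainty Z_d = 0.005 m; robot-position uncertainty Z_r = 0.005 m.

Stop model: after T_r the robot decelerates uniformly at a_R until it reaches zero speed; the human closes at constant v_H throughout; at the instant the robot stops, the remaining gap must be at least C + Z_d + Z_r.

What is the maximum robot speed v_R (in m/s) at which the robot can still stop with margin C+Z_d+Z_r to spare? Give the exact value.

v_R_max = 43/20 m/s = 2.1500 m/s

collect terms ⇒ (5/8)·v_R² + (231/100)·v_R + (-125689/16000) = 0
  disc = (231/100)² − 4·(5/8)·(-125689/16000) = 3996001/160000 ; √disc = 1999/400
  v_R = (−(231/100) + 1999/400) / (2·(5/8)) = 43/20 m/s
check:
stop time T_s = (43/20)/(4/5) = 2.6875 s
robot covers v_R·T_r = 2.1500·0.0600 = 0.1290 m before braking
robot covers 2.1500·2.6875 − ½·0.8000·2.6875² = 2.8891 m while stopping
person approaches 1.8000·(0.0600+2.6875) = 4.9455 m
C+Z_d+Z_r = 0.0200+0.0050+0.0050 = 0.0300 m
sum ≈ 0.1290+2.8891+4.9455+0.0300 ≈ 7.9936 m = S ✓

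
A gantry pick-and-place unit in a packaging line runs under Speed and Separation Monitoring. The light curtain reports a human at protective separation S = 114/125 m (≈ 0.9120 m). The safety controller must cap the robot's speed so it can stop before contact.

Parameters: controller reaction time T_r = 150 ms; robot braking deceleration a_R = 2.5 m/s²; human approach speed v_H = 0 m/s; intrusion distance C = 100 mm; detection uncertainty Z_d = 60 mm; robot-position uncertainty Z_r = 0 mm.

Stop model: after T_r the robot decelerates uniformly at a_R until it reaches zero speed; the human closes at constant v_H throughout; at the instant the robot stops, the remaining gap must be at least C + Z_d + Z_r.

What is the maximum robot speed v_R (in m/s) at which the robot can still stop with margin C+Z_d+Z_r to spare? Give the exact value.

quadratic (1/5)·v² + (3/20)·v + (-94/125) = 0
  disc = (3/20)² − 4·(1/5)·(-94/125) = 6241/10000 ; √disc = 79/100
  v_R = (−(3/20) + 79/100) / (2·(1/5)) = 8/5 m/s
check:
stop time T_s = (8/5)/(5/2) = 0.6400 s
reaction-phase robot travel = 1.6000·0.1500 = 0.2400 m
braking distance = 1.6000²/(2·2.5000) = 0.5120 m
human closes 0.0000·0.7900 = 0.0000 m
margins: 0.1000+0.0600+0.0000 = 0.1600 m
sum ≈ 0.2400+0.5120+0.0000+0.1600 ≈ 0.9120 m = S ✓

v_R_max = 8/5 m/s = 1.6000 m/s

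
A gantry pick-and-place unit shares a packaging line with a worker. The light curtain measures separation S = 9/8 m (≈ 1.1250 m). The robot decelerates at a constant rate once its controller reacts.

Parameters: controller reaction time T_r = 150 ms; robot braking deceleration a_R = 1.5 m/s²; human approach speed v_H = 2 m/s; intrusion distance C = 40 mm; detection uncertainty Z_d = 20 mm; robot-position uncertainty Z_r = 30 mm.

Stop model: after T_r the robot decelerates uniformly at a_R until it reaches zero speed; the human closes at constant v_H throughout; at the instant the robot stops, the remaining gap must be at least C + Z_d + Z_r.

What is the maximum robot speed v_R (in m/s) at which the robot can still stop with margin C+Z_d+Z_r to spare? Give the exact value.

quadratic (1/3)·v² + (89/60)·v + (-147/200) = 0
  disc = (89/60)² − 4·(1/3)·(-147/200) = 11449/3600 ; √disc = 107/60
  v_R = (−(89/60) + 107/60) / (2·(1/3)) = 9/20 m/s
check:
braking lasts T_s = (9/20)/(3/2) = 0.3000 s
reaction-phase robot travel = 0.4500·0.1500 = 0.0675 m
robot under decel: 0.4500²/(2·1.5000) = 0.0675 m
human closes 2.0000·0.4500 = 0.9000 m
margins: 0.0400+0.0200+0.0300 = 0.0900 m
sum ≈ 0.0675+0.0675+0.9000+0.0900 ≈ 1.1250 m = S ✓

v_R_max = 9/20 m/s = 0.4500 m/s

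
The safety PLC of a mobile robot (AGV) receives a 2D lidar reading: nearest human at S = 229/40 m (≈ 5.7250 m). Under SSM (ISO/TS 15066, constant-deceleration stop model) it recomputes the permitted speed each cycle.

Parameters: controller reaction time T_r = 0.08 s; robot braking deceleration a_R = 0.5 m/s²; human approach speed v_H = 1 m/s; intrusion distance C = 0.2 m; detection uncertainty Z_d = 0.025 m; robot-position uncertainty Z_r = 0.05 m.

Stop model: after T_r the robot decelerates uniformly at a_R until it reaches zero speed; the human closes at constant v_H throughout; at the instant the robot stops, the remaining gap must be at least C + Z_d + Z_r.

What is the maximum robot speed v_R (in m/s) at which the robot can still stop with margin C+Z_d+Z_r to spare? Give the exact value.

v_R_max = 3/2 m/s = 1.5000 m/s

quadratic (1)·v² + (52/25)·v + (-537/100) = 0
  disc = (52/25)² − 4·(1)·(-537/100) = 16129/625 ; √disc = 127/25
  v_R = (−(52/25) + 127/25) / (2·(1)) = 3/2 m/s
check:
T_s = v_R/a_R = (3/2)/(1/2) = 3.0000 s
reaction-phase robot travel = 1.5000·0.0800 = 0.1200 m
robot under decel: 1.5000²/(2·0.5000) = 2.2500 m
human over T_r+T_s: 1.0000·(0.0800+3.0000) = 3.0800 m
margins: 0.2000+0.0250+0.0500 = 0.2750 m
sum ≈ 0.1200+2.2500+3.0800+0.2750 ≈ 5.7250 m = S ✓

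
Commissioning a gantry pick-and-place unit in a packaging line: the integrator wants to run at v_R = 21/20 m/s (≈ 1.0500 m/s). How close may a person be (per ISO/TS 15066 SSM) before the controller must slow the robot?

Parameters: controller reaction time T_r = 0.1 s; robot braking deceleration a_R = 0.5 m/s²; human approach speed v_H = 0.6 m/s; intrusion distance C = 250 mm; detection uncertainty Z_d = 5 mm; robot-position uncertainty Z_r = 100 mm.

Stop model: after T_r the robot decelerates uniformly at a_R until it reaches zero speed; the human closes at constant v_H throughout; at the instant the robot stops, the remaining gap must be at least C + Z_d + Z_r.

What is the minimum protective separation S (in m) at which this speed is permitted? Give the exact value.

S_min = 1153/400 m = 2.8825 m

braking lasts T_s = (21/20)/(1/2) = 2.1000 s
robot in T_r: 1.0500·0.1000 = 0.1050 m
braking distance = 1.0500²/(2·0.5000) = 1.1025 m
person approaches 0.6000·(0.1000+2.1000) = 1.3200 m
margins: 0.2500+0.0050+0.1000 = 0.3550 m
S_min ≈ 0.1050+1.1025+1.3200+0.3550  ⇒  S_min = 1153/400 m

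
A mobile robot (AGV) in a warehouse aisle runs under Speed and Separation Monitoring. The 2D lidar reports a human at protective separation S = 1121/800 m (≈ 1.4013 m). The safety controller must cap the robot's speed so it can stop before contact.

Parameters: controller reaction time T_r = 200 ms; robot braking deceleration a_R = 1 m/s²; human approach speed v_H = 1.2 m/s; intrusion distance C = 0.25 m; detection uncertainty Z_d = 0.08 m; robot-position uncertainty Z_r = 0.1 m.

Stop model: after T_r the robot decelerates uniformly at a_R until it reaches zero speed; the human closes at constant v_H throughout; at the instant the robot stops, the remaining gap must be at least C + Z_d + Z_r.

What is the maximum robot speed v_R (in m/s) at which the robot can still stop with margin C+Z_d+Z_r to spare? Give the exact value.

quadratic (1/2)·v² + (7/5)·v + (-117/160) = 0
  disc = (7/5)² − 4·(1/2)·(-117/160) = 1369/400 ; √disc = 37/20
  v_R = (−(7/5) + 37/20) / (2·(1/2)) = 9/20 m/s
check:
stop time T_s = (9/20)/1 = 0.4500 s
robot covers v_R·T_r = 0.4500·0.2000 = 0.0900 m before braking
braking distance = 0.4500²/(2·1.0000) = 0.1013 m
person approaches 1.2000·(0.2000+0.4500) = 0.7800 m
margins: 0.2500+0.0800+0.1000 = 0.4300 m
sum ≈ 0.0900+0.1013+0.7800+0.4300 ≈ 1.4013 m = S ✓

v_R_max = 9/20 m/s = 0.4500 m/s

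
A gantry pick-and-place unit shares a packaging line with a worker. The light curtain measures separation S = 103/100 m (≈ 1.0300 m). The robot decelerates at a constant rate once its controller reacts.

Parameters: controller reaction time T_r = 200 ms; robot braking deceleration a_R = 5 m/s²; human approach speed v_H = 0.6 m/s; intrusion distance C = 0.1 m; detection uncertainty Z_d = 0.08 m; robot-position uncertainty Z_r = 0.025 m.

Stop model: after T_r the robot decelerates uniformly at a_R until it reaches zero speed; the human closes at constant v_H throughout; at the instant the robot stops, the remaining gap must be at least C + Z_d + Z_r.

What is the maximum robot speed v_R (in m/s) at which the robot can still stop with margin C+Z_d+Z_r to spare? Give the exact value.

v_R_max = 3/2 m/s = 1.5000 m/s

quadratic (1/10)·v² + (8/25)·v + (-141/200) = 0
  disc = (8/25)² − 4·(1/10)·(-141/200) = 961/2500 ; √disc = 31/50
  v_R = (−(8/25) + 31/50) / (2·(1/10)) = 3/2 m/s
check:
stop time T_s = (3/2)/5 = 0.3000 s
robot in T_r: 1.5000·0.2000 = 0.3000 m
robot covers 1.5000·0.3000 − ½·5.0000·0.3000² = 0.2250 m while stopping
human over T_r+T_s: 0.6000·(0.2000+0.3000) = 0.3000 m
C+Z_d+Z_r = 0.1000+0.0800+0.0250 = 0.2050 m
sum ≈ 0.3000+0.2250+0.3000+0.2050 ≈ 1.0300 m = S ✓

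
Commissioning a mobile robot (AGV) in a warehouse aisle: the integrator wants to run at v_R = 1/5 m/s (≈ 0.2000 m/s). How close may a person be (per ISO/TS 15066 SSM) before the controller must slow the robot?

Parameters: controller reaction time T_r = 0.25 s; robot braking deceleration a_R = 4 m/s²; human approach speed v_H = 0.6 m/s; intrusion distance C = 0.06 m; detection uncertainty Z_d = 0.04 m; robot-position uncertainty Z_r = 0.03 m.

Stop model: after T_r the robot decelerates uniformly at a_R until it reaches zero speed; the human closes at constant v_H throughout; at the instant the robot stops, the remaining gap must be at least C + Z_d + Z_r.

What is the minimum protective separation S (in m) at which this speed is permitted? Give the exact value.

braking lasts T_s = (1/5)/4 = 0.0500 s
reaction-phase robot travel = 0.2000·0.2500 = 0.0500 m
robot under decel: 0.2000²/(2·4.0000) = 0.0050 m
person approaches 0.6000·(0.2500+0.0500) = 0.1800 m
residual clearance needed = 0.0600+0.0400+0.0300 = 0.1300 m
S_min ≈ 0.0500+0.0050+0.1800+0.1300  ⇒  S_min = 73/200 m

S_min = 73/200 m = 0.3650 m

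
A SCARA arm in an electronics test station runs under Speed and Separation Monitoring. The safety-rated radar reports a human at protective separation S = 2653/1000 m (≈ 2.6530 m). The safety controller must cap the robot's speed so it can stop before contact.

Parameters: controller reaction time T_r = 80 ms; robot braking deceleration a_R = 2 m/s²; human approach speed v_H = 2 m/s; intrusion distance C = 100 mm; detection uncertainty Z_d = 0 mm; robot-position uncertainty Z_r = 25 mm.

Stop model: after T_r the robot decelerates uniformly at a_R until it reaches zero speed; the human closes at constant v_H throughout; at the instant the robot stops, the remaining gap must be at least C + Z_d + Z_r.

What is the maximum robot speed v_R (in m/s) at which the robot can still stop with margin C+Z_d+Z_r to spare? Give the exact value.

v_R_max = 8/5 m/s = 1.6000 m/s

quadratic (1/4)·v² + (27/25)·v + (-296/125) = 0
  disc = (27/25)² − 4·(1/4)·(-296/125) = 2209/625 ; √disc = 47/25
  v_R = (−(27/25) + 47/25) / (2·(1/4)) = 8/5 m/s
check:
braking lasts T_s = (8/5)/2 = 0.8000 s
robot covers v_R·T_r = 1.6000·0.0800 = 0.1280 m before braking
robot covers 1.6000·0.8000 − ½·2.0000·0.8000² = 0.6400 m while stopping
person approaches 2.0000·(0.0800+0.8000) = 1.7600 m
residual clearance needed = 0.1000+0.0000+0.0250 = 0.1250 m
sum ≈ 0.1280+0.6400+1.7600+0.1250 ≈ 2.6530 m = S ✓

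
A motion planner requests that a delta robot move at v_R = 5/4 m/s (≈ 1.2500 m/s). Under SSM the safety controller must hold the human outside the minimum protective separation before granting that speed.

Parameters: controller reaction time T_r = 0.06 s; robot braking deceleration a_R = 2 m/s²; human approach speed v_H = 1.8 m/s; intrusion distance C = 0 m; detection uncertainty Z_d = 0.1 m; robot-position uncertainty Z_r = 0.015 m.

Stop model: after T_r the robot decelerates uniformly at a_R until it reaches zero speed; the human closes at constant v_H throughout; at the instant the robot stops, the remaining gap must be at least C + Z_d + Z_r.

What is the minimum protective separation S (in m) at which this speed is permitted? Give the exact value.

braking lasts T_s = (5/4)/2 = 0.6250 s
reaction-phase robot travel = 1.2500·0.0600 = 0.0750 m
braking distance = 1.2500²/(2·2.0000) = 0.3906 m
human closes 1.8000·0.6850 = 1.2330 m
margins: 0.0000+0.1000+0.0150 = 0.1150 m
S_min ≈ 0.0750+0.3906+1.2330+0.1150  ⇒  S_min = 14509/8000 m

S_min = 14509/8000 m = 1.8136 m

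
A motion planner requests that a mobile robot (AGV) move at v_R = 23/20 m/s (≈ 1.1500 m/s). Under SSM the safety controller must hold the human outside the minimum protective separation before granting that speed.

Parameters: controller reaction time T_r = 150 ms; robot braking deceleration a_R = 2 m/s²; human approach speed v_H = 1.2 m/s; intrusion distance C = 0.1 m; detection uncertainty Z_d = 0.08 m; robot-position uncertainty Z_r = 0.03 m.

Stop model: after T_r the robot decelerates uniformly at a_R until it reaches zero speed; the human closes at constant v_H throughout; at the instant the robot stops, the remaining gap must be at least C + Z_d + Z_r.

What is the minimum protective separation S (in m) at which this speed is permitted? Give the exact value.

S_min = 2533/1600 m = 1.5831 m

braking lasts T_s = (23/20)/2 = 0.5750 s
reaction-phase robot travel = 1.1500·0.1500 = 0.1725 m
robot under decel: 1.1500²/(2·2.0000) = 0.3306 m
human closes 1.2000·0.7250 = 0.8700 m
C+Z_d+Z_r = 0.1000+0.0800+0.0300 = 0.2100 m
S_min ≈ 0.1725+0.3306+0.8700+0.2100  ⇒  S_min = 2533/1600 m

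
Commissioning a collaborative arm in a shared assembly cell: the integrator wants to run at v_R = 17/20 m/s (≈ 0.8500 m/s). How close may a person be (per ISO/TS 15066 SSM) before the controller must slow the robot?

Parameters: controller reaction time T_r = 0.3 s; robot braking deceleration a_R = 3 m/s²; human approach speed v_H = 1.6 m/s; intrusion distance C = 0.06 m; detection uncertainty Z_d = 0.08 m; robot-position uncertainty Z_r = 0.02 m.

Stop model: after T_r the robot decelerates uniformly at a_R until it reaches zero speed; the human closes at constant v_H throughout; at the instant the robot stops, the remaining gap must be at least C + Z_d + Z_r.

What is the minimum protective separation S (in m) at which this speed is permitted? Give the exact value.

S_min = 47/32 m = 1.4688 m

T_s = v_R/a_R = (17/20)/3 = 0.2833 s
robot covers v_R·T_r = 0.8500·0.3000 = 0.2550 m before braking
robot under decel: 0.8500²/(2·3.0000) = 0.1204 m
human over T_r+T_s: 1.6000·(0.3000+0.2833) = 0.9333 m
residual clearance needed = 0.0600+0.0800+0.0200 = 0.1600 m
S_min ≈ 0.2550+0.1204+0.9333+0.1600  ⇒  S_min = 47/32 m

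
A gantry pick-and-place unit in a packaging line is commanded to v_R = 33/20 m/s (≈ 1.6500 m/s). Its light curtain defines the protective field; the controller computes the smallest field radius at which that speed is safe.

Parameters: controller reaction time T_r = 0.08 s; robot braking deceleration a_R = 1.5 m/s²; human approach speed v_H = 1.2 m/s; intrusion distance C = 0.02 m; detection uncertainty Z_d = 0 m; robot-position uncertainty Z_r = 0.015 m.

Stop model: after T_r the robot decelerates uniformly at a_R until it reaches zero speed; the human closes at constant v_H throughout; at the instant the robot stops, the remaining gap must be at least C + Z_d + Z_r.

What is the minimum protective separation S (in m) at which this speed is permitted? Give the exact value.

S_min = 4981/2000 m = 2.4905 m

T_s = v_R/a_R = (33/20)/(3/2) = 1.1000 s
reaction-phase robot travel = 1.6500·0.0800 = 0.1320 m
robot covers 1.6500·1.1000 − ½·1.5000·1.1000² = 0.9075 m while stopping
human over T_r+T_s: 1.2000·(0.0800+1.1000) = 1.4160 m
C+Z_d+Z_r = 0.0200+0.0000+0.0150 = 0.0350 m
S_min ≈ 0.1320+0.9075+1.4160+0.0350  ⇒  S_min = 4981/2000 m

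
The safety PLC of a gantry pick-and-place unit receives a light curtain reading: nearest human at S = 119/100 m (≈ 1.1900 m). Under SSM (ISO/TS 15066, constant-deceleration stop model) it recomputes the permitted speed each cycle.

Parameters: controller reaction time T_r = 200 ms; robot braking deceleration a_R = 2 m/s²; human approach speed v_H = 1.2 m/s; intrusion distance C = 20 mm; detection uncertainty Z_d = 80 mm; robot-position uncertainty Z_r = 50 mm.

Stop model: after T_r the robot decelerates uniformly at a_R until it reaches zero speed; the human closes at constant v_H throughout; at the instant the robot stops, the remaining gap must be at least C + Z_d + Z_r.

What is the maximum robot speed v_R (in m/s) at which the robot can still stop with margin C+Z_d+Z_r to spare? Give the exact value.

v_R_max = 4/5 m/s = 0.8000 m/s

at the boundary: (1/4)·v² + (4/5)·v + (-4/5) = 0
  disc = (4/5)² − 4·(1/4)·(-4/5) = 36/25 ; √disc = 6/5
  v_R = (−(4/5) + 6/5) / (2·(1/4)) = 4/5 m/s
check:
braking lasts T_s = (4/5)/2 = 0.4000 s
robot covers v_R·T_r = 0.8000·0.2000 = 0.1600 m before braking
robot covers 0.8000·0.4000 − ½·2.0000·0.4000² = 0.1600 m while stopping
human over T_r+T_s: 1.2000·(0.2000+0.4000) = 0.7200 m
residual clearance needed = 0.0200+0.0800+0.0500 = 0.1500 m
sum ≈ 0.1600+0.1600+0.7200+0.1500 ≈ 1.1900 m = S ✓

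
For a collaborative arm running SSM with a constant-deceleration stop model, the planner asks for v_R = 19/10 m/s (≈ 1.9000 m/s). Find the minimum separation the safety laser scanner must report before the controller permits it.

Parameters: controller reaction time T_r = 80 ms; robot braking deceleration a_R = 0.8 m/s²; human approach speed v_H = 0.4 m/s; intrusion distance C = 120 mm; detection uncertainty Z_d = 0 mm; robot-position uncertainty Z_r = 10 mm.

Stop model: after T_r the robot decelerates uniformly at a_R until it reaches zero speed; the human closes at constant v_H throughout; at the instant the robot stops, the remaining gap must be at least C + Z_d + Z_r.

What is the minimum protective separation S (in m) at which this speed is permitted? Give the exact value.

S_min = 14081/4000 m = 3.5202 m

stop time T_s = (19/10)/(4/5) = 2.3750 s
robot in T_r: 1.9000·0.0800 = 0.1520 m
braking distance = 1.9000²/(2·0.8000) = 2.2563 m
human over T_r+T_s: 0.4000·(0.0800+2.3750) = 0.9820 m
margins: 0.1200+0.0000+0.0100 = 0.1300 m
S_min ≈ 0.1520+2.2563+0.9820+0.1300  ⇒  S_min = 14081/4000 m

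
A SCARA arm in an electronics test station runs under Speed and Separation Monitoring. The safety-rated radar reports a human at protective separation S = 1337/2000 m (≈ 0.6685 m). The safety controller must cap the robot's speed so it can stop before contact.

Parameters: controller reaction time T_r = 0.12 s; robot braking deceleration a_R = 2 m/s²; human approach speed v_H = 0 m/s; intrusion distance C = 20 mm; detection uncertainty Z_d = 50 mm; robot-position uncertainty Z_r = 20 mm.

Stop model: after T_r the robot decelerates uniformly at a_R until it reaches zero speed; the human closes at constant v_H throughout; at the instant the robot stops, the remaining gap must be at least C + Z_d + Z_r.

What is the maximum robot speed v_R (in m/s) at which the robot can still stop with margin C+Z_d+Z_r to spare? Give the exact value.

collect terms ⇒ (1/4)·v_R² + (3/25)·v_R + (-1157/2000) = 0
  disc = (3/25)² − 4·(1/4)·(-1157/2000) = 5929/10000 ; √disc = 77/100
  v_R = (−(3/25) + 77/100) / (2·(1/4)) = 13/10 m/s
check:
T_s = v_R/a_R = (13/10)/2 = 0.6500 s
robot covers v_R·T_r = 1.3000·0.1200 = 0.1560 m before braking
braking distance = 1.3000²/(2·2.0000) = 0.4225 m
person approaches 0.0000·(0.1200+0.6500) = 0.0000 m
margins: 0.0200+0.0500+0.0200 = 0.0900 m
sum ≈ 0.1560+0.4225+0.0000+0.0900 ≈ 0.6685 m = S ✓

v_R_max = 13/10 m/s = 1.3000 m/s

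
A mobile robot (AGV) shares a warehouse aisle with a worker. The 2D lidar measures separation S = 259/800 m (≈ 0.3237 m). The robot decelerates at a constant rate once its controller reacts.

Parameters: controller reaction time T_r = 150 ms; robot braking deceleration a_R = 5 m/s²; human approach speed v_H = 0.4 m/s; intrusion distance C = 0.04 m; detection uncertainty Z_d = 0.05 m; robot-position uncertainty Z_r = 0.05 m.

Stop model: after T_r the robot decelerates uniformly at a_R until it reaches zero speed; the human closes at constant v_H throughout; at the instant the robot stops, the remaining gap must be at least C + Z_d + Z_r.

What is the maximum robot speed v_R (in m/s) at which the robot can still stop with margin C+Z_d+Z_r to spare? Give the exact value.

v_R_max = 9/20 m/s = 0.4500 m/s

at the boundary: (1/10)·v² + (23/100)·v + (-99/800) = 0
  disc = (23/100)² − 4·(1/10)·(-99/800) = 64/625 ; √disc = 8/25
  v_R = (−(23/100) + 8/25) / (2·(1/10)) = 9/20 m/s
check:
braking lasts T_s = (9/20)/5 = 0.0900 s
robot covers v_R·T_r = 0.4500·0.1500 = 0.0675 m before braking
robot under decel: 0.4500²/(2·5.0000) = 0.0203 m
person approaches 0.4000·(0.1500+0.0900) = 0.0960 m
residual clearance needed = 0.0400+0.0500+0.0500 = 0.1400 m
sum ≈ 0.0675+0.0203+0.0960+0.1400 ≈ 0.3237 m = S ✓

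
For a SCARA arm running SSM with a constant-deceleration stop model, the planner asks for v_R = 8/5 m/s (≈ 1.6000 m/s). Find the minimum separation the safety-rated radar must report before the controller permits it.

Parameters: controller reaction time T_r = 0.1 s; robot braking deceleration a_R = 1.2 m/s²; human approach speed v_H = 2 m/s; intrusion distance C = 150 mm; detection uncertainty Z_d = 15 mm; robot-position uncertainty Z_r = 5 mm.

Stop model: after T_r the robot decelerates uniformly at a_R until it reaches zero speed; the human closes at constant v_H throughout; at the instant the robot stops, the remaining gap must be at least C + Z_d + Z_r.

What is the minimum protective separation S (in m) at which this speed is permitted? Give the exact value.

braking lasts T_s = (8/5)/(6/5) = 1.3333 s
reaction-phase robot travel = 1.6000·0.1000 = 0.1600 m
braking distance = 1.6000²/(2·1.2000) = 1.0667 m
person approaches 2.0000·(0.1000+1.3333) = 2.8667 m
residual clearance needed = 0.1500+0.0150+0.0050 = 0.1700 m
S_min ≈ 0.1600+1.0667+2.8667+0.1700  ⇒  S_min = 1279/300 m

S_min = 1279/300 m = 4.2633 m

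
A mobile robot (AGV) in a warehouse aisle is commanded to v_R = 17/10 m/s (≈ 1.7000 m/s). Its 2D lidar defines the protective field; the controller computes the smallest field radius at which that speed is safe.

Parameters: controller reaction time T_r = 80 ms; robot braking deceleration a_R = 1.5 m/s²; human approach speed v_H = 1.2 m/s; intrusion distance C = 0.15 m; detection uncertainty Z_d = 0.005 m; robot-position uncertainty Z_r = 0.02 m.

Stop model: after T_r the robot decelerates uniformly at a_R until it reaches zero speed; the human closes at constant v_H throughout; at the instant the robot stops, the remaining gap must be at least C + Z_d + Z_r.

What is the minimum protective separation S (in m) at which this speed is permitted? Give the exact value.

braking lasts T_s = (17/10)/(3/2) = 1.1333 s
reaction-phase robot travel = 1.7000·0.0800 = 0.1360 m
robot covers 1.7000·1.1333 − ½·1.5000·1.1333² = 0.9633 m while stopping
human over T_r+T_s: 1.2000·(0.0800+1.1333) = 1.4560 m
margins: 0.1500+0.0050+0.0200 = 0.1750 m
S_min ≈ 0.1360+0.9633+1.4560+0.1750  ⇒  S_min = 8191/3000 m

S_min = 8191/3000 m = 2.7303 m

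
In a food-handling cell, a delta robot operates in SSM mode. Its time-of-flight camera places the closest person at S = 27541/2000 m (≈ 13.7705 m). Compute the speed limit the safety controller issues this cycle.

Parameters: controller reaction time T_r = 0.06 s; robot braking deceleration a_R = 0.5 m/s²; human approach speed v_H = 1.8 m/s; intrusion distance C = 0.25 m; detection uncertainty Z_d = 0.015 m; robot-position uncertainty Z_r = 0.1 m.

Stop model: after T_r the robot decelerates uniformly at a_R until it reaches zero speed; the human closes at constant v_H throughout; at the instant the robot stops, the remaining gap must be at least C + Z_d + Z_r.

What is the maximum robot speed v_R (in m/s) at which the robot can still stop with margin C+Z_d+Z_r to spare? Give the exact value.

v_R_max = 9/4 m/s = 2.2500 m/s

collect terms ⇒ (1)·v_R² + (183/50)·v_R + (-5319/400) = 0
  disc = (183/50)² − 4·(1)·(-5319/400) = 41616/625 ; √disc = 204/25
  v_R = (−(183/50) + 204/25) / (2·(1)) = 9/4 m/s
check:
stop time T_s = (9/4)/(1/2) = 4.5000 s
robot in T_r: 2.2500·0.0600 = 0.1350 m
braking distance = 2.2500²/(2·0.5000) = 5.0625 m
person approaches 1.8000·(0.0600+4.5000) = 8.2080 m
residual clearance needed = 0.2500+0.0150+0.1000 = 0.3650 m
sum ≈ 0.1350+5.0625+8.2080+0.3650 ≈ 13.7705 m = S ✓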